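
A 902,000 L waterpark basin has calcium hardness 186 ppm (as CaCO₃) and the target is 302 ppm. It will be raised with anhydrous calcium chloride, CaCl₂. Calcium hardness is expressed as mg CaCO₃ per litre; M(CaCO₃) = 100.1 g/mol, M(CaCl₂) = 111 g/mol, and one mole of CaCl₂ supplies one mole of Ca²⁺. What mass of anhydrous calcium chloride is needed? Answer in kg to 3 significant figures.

Hardness to add: (302 − 186) = 116 mg/L as CaCO₃ × 902,000 L = 104,600 g as CaCO₃.
Moles of Ca²⁺ (1 mol Ca²⁺ ≡ 1 mol CaCO₃): 104,600 / 100.1 g/mol = 1045 mol.
Mass of CaCl₂: 1045 × 111 = 116,000 g.

116 kg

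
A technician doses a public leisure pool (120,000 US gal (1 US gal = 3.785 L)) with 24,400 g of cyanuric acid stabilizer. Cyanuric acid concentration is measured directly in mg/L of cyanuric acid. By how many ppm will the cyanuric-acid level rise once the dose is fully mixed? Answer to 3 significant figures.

Volume: 120,000 US gal × 3.785 L/gal = 454,200 L.
Rise: 24,400 g / 454,200 L × 1000 = 53.72 mg/L.

53.7 ppm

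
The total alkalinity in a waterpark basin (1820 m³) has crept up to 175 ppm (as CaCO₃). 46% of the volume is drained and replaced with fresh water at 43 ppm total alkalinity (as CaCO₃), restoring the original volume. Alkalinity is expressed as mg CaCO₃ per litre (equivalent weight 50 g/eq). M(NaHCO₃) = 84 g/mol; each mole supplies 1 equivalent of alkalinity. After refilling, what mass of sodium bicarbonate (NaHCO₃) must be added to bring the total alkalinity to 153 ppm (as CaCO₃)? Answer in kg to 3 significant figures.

118 kg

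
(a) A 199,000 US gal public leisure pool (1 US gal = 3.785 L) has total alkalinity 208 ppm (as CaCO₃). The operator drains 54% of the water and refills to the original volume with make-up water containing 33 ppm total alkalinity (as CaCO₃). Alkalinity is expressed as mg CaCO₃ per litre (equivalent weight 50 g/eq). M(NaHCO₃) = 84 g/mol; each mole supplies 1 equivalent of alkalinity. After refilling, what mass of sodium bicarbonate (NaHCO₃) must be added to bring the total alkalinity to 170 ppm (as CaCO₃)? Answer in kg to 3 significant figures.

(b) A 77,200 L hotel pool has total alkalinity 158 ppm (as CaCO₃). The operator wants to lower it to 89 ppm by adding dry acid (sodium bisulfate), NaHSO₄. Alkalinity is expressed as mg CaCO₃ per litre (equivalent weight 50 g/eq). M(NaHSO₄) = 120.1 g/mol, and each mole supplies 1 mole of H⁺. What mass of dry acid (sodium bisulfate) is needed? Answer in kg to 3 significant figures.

(a) 71.5 kg; (b) 12.8 kg

(a) Volume: 199,000 US gal × 3.785 L/gal = 753,215 L.
(a) After draining 54% and refilling: 208 × 0.46 + 33 × 0.54 = 113.5 ppm.
(a) Deficit to target: 170 − 113.5 = 56.5 mg/L.
(a) As CaCO₃: 56.5 mg/L × 753,215 L = 42,560 g; ÷ 50 g/eq ÷ 1 = 851.1 mol NaHCO₃.
(a) Mass: 851.1 × 84 = 71,500 g.

(b) Alkalinity to neutralize: (158 − 89) = 69 mg/L as CaCO₃ × 77,200 L = 5327 g as CaCO₃.
(b) Equivalents of H⁺ required: 5327 ÷ 50 g/eq = 106.5 eq = 106.5 mol NaHSO₄.
(b) Mass of NaHSO₄: 106.5 × 120.1 = 12,790 g.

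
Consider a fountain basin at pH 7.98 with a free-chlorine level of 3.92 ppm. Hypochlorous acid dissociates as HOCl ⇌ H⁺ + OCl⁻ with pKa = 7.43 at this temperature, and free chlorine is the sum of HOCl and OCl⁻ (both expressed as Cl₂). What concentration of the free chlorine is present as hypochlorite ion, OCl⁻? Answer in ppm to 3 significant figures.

3.06 ppm

[OCl⁻]/[HOCl] = 10^(pH − pKa) = 10^(7.98 − 7.43) = 10^0.55 = 3.548.
Fraction as HOCl = 1 / (1 + 3.548) = 0.2199.
OCl⁻ = (1 − 0.2199) × 3.92 ppm = 3.058 ppm.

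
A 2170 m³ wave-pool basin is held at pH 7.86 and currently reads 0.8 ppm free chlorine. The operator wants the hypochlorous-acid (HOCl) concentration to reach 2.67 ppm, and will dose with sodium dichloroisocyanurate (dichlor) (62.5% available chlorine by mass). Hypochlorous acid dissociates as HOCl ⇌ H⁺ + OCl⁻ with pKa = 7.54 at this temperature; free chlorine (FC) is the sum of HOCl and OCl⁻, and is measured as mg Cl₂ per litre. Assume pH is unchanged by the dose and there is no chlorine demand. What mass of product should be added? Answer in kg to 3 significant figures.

25.9 kg

Volume: 2170 m³ = 2,170,000 L.
[OCl⁻]/[HOCl] = 10^(pH − pKa) = 10^(7.86 − 7.54) = 2.089; fraction as HOCl = 1/(1 + 2.089) = 0.3237.
Free chlorine required for 2.67 ppm HOCl: 2.67 / 0.3237 = 8.248 ppm.
FC to add: 8.248 − 0.8 = 7.448 mg/L as Cl₂.
Cl₂ equivalent: 7.448 mg/L × 2,170,000 L = 16,160 g.
Product at 62.5% available Cl: 16,160 / 0.625 = 25,860 g.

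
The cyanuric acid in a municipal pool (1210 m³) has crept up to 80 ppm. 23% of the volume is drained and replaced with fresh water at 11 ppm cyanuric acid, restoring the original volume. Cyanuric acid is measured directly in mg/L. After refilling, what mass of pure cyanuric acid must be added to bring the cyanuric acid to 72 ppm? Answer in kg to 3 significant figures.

9.52 kg

Volume: 1210 m³ = 1,210,000 L.
After draining 23% and refilling: 80 × 0.77 + 11 × 0.23 = 64.13 ppm.
Deficit to target: 72 − 64.13 = 7.87 mg/L.
Mass: 7.87 mg/L × 1,210,000 L = 9523 g cyanuric acid.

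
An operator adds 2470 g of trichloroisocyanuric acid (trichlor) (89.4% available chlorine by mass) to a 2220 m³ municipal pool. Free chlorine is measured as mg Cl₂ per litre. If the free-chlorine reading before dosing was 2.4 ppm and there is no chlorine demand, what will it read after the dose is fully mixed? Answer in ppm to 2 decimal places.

Volume: 2220 m³ = 2,220,000 L.
Available chlorine delivered: 2470 g × 0.894 = 2208 g as Cl₂.
Concentration rise: 2208 g / 2,220,000 L = 0.9947 mg/L = 0.99 ppm.
Final FC: 2.4 + 0.99 = 3.39 ppm.

3.39 ppm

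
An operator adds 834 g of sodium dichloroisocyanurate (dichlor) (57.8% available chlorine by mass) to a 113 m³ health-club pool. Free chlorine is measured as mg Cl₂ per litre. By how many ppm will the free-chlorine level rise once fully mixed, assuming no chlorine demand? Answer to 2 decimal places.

4.27 ppm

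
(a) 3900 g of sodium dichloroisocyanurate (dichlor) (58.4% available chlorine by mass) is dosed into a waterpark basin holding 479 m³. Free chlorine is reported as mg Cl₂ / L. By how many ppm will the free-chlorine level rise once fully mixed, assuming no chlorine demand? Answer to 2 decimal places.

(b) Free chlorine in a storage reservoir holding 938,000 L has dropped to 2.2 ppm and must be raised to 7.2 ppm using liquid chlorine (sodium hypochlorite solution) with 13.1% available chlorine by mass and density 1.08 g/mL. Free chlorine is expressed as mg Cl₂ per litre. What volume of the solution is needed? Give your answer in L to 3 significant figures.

(a) Volume: 479 m³ = 479,000 L.
(a) Available chlorine delivered: 3900 g × 0.584 = 2278 g as Cl₂.
(a) Concentration rise: 2278 g / 479,000 L = 4.755 mg/L = 4.75 ppm.

(b) Chlorine deficit: 7.2 − 2.2 = 5 ppm = 5 mg/L as Cl₂.
(b) Cl₂ equivalent needed: 5 mg/L × 938,000 L = 4,690,000 mg = 4690 g.
(b) Product at 13.1% available chlorine: 4690 / 0.131 = 35,800 g.
(b) Volume at density 1.08 g/mL: 35,800 g ÷ 1.08 g/mL = 33,150 mL.

(a) 4.75 ppm; (b) 33.1 L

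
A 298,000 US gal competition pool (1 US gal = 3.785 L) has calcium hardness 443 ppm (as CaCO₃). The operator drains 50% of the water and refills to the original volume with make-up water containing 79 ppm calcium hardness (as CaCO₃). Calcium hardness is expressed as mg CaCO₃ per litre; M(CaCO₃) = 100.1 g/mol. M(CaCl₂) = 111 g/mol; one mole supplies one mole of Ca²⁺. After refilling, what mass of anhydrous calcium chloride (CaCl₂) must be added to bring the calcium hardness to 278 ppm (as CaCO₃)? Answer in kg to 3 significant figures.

21.3 kg

Volume: 298,000 US gal × 3.785 L/gal = 1,127,930 L.
After draining 50% and refilling: 443 × 0.50 + 79 × 0.50 = 261 ppm.
Deficit to target: 278 − 261 = 17 mg/L.
As CaCO₃: 17 mg/L × 1,127,930 L = 19,170 g; ÷ 100.1 = 191.6 mol Ca²⁺.
Mass: 191.6 × 111 = 21,260 g.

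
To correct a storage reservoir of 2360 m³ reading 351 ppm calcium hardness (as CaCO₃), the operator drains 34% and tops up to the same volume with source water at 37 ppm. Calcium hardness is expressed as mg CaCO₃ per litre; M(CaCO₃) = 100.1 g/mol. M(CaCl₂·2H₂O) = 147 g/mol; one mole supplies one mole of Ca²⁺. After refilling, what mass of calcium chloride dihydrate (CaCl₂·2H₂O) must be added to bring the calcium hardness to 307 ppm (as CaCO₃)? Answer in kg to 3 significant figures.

Volume: 2360 m³ = 2,360,000 L.
After draining 34% and refilling: 351 × 0.66 + 37 × 0.34 = 244.24 ppm.
Deficit to target: 307 − 244.24 = 62.76 mg/L.
As CaCO₃: 62.76 mg/L × 2,360,000 L = 148,100 g; ÷ 100.1 = 1480 mol Ca²⁺.
Mass: 1480 × 147 = 217,500 g.

218 kg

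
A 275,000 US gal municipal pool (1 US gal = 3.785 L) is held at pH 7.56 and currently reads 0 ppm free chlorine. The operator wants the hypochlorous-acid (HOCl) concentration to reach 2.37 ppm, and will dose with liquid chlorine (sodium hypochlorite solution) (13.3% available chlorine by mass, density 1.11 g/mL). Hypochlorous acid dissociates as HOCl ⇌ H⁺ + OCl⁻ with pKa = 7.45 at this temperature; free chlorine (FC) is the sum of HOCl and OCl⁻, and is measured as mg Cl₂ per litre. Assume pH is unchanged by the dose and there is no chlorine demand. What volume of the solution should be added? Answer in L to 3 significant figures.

38.2 L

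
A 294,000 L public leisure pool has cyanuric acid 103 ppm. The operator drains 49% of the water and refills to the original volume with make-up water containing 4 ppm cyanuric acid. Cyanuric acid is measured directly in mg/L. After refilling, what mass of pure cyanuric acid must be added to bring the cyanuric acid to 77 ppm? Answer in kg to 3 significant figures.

After draining 49% and refilling: 103 × 0.51 + 4 × 0.49 = 54.49 ppm.
Deficit to target: 77 − 54.49 = 22.51 mg/L.
Mass: 22.51 mg/L × 294,000 L = 6618 g cyanuric acid.

6.62 kg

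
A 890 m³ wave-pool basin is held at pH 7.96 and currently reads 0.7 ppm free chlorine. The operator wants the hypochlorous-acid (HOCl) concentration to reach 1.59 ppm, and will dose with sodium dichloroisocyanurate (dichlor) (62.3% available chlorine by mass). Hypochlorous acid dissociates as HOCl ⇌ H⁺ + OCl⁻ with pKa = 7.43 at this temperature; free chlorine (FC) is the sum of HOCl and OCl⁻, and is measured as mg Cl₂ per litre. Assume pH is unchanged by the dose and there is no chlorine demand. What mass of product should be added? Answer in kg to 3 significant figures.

Volume: 890 m³ = 890,000 L.
[OCl⁻]/[HOCl] = 10^(pH − pKa) = 10^(7.96 − 7.43) = 3.388; fraction as HOCl = 1/(1 + 3.388) = 0.2279.
Free chlorine required for 1.59 ppm HOCl: 1.59 / 0.2279 = 6.978 ppm.
FC to add: 6.978 − 0.7 = 6.278 mg/L as Cl₂.
Cl₂ equivalent: 6.278 mg/L × 890,000 L = 5587 g.
Product at 62.3% available Cl: 5587 / 0.623 = 8968 g.

8.97 kg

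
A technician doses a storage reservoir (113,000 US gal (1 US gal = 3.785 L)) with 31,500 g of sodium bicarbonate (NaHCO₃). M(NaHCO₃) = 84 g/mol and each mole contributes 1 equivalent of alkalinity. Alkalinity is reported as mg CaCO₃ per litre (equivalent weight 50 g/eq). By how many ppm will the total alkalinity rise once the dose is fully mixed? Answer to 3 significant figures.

Volume: 113,000 US gal × 3.785 L/gal = 427,705 L.
Moles of NaHCO₃: 31,500 g ÷ 84 g/mol = 375 mol → 375 eq of alkalinity.
As CaCO₃: 375 eq × 50 g/eq = 18,750 g.
Rise: 18,750 g / 427,705 L × 1000 = 43.84 mg/L.

43.8 ppm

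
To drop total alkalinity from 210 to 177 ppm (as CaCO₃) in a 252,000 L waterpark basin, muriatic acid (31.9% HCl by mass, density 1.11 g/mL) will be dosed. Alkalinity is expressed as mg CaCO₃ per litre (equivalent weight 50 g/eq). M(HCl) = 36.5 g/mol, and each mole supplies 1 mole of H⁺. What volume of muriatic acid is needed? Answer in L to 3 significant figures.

Alkalinity to neutralize: (210 − 177) = 33 mg/L as CaCO₃ × 252,000 L = 8316 g as CaCO₃.
Equivalents of H⁺ required: 8316 ÷ 50 g/eq = 166.3 eq = 166.3 mol HCl.
Mass of HCl: 166.3 × 36.5 = 6071 g.
Mass of 31.9% solution: 6071 / 0.319 = 19,030 g.
Volume: 19,030 g ÷ 1.11 g/mL = 17,140 mL.

17.1 L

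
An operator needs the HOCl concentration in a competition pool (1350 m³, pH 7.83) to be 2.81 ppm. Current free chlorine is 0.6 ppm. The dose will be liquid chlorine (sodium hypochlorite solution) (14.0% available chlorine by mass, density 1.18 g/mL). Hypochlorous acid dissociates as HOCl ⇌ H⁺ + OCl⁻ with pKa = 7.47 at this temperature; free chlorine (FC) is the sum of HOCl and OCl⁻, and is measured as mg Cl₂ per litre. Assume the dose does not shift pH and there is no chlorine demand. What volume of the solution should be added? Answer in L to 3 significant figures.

70.7 L

Volume: 1350 m³ = 1,350,000 L.
[OCl⁻]/[HOCl] = 10^(pH − pKa) = 10^(7.83 − 7.47) = 2.291; fraction as HOCl = 1/(1 + 2.291) = 0.3039.
Free chlorine required for 2.81 ppm HOCl: 2.81 / 0.3039 = 9.247 ppm.
FC to add: 9.247 − 0.6 = 8.647 mg/L as Cl₂.
Cl₂ equivalent: 8.647 mg/L × 1,350,000 L = 11,670 g.
Product at 14.0% available Cl: 11,670 / 0.14 = 83,390 g.
Volume: 83,390 g ÷ 1.18 g/mL = 70,670 mL.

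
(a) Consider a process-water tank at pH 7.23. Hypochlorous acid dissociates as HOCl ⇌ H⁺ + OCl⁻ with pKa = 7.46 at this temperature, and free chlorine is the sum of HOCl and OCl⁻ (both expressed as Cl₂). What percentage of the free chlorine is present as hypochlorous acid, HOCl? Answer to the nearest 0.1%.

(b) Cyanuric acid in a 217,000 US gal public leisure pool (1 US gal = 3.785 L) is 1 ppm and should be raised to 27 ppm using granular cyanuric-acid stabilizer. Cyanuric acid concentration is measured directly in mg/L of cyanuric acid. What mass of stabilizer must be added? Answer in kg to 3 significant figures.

(a) [OCl⁻]/[HOCl] = 10^(pH − pKa) = 10^(7.23 − 7.46) = 10^-0.23 = 0.5888.
(a) Fraction as HOCl = 1 / (1 + 0.5888) = 0.6294.

(b) Volume: 217,000 US gal × 3.785 L/gal = 821,345 L.
(b) CYA to add: (27 − 1) = 26 mg/L × 821,345 L = 21,350 g cyanuric acid.

(a) 62.9%; (b) 21.4 kg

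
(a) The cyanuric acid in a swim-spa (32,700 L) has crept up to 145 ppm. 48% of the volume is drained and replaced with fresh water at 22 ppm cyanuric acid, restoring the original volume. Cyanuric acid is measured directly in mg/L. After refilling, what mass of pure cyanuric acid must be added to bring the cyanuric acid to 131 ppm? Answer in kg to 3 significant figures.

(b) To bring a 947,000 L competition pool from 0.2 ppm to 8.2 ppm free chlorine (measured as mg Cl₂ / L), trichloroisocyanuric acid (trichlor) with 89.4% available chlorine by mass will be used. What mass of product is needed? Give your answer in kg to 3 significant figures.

(a) 1.47 kg; (b) 8.47 kg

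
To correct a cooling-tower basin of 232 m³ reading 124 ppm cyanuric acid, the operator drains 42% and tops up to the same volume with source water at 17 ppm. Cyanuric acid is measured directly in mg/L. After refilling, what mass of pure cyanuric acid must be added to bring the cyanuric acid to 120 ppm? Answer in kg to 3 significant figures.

9.50 kg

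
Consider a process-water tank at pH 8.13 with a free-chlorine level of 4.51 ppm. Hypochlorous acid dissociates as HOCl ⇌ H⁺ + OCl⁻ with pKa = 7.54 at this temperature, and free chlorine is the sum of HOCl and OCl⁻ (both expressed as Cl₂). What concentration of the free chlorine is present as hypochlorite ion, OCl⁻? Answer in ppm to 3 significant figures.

[OCl⁻]/[HOCl] = 10^(pH − pKa) = 10^(8.13 − 7.54) = 10^0.59 = 3.89.
Fraction as HOCl = 1 / (1 + 3.89) = 0.2045.
OCl⁻ = (1 − 0.2045) × 4.51 ppm = 3.588 ppm.

3.59 ppm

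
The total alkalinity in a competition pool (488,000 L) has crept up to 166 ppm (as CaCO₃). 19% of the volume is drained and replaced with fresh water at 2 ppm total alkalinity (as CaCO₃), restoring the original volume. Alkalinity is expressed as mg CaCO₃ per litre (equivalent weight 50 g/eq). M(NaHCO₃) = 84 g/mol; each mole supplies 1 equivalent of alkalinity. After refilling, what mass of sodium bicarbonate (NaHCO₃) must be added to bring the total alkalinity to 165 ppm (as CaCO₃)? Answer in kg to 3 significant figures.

24.7 kg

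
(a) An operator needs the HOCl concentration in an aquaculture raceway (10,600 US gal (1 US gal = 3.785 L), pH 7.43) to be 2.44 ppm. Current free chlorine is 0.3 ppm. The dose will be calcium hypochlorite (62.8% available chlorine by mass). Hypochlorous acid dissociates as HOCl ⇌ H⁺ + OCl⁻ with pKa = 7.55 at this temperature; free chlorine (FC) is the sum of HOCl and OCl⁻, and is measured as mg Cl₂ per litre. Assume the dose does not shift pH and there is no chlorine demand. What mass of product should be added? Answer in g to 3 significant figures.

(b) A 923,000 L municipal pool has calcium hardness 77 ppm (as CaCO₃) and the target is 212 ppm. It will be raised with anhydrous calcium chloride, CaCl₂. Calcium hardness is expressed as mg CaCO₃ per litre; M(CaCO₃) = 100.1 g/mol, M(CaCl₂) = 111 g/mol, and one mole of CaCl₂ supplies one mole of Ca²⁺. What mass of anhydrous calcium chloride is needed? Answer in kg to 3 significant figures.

(a) 255 g; (b) 138 kg

(a) Volume: 10,600 US gal × 3.785 L/gal = 40,121 L.
(a) [OCl⁻]/[HOCl] = 10^(pH − pKa) = 10^(7.43 − 7.55) = 0.7586; fraction as HOCl = 1/(1 + 0.7586) = 0.5686.
(a) Free chlorine required for 2.44 ppm HOCl: 2.44 / 0.5686 = 4.291 ppm.
(a) FC to add: 4.291 − 0.3 = 3.991 mg/L as Cl₂.
(a) Cl₂ equivalent: 3.991 mg/L × 40,121 L = 160.1 g.
(a) Product at 62.8% available Cl: 160.1 / 0.628 = 255 g.

(b) Hardness to add: (212 − 77) = 135 mg/L as CaCO₃ × 923,000 L = 124,600 g as CaCO₃.
(b) Moles of Ca²⁺ (1 mol Ca²⁺ ≡ 1 mol CaCO₃): 124,600 / 100.1 g/mol = 1245 mol.
(b) Mass of CaCl₂: 1245 × 111 = 138,200 g.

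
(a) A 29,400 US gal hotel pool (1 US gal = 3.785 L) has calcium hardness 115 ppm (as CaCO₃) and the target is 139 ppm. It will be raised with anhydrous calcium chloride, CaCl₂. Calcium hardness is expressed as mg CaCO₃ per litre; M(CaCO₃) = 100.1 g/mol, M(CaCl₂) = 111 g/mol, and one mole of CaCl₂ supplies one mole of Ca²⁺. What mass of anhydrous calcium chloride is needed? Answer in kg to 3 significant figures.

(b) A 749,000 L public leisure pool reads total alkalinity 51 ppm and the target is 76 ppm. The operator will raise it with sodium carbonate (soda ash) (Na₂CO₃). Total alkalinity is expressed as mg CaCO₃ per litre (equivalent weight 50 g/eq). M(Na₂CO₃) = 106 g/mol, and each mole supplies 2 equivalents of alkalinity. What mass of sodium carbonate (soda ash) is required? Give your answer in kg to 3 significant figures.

(a) Volume: 29,400 US gal × 3.785 L/gal = 111,279 L.
(a) Hardness to add: (139 − 115) = 24 mg/L as CaCO₃ × 111,279 L = 2671 g as CaCO₃.
(a) Moles of Ca²⁺ (1 mol Ca²⁺ ≡ 1 mol CaCO₃): 2671 / 100.1 g/mol = 26.68 mol.
(a) Mass of CaCl₂: 26.68 × 111 = 2962 g.

(b) Alkalinity to add: (76 − 51) = 25 mg/L as CaCO₃ × 749,000 L = 18,720 g as CaCO₃.
(b) Equivalents: 18,720 g ÷ 50 g/eq = 374.5 eq.
(b) Each mole of Na₂CO₃ supplies 2 eq, so 374.5 / 2 = 187.2 mol.
(b) Mass: 187.2 mol × 106 g/mol = 19,850 g.

(a) 2.96 kg; (b) 19.8 kg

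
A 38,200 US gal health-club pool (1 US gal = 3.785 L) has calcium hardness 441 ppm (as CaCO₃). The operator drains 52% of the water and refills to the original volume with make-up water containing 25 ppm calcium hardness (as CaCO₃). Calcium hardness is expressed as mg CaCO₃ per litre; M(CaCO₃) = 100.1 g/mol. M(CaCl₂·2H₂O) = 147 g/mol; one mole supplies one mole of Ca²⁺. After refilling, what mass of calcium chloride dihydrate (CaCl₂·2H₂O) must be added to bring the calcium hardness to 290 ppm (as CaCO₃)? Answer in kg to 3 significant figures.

Volume: 38,200 US gal × 3.785 L/gal = 144,587 L.
After draining 52% and refilling: 441 × 0.48 + 25 × 0.52 = 224.68 ppm.
Deficit to target: 290 − 224.68 = 65.32 mg/L.
As CaCO₃: 65.32 mg/L × 144,587 L = 9444 g; ÷ 100.1 = 94.35 mol Ca²⁺.
Mass: 94.35 × 147 = 13,870 g.

13.9 kg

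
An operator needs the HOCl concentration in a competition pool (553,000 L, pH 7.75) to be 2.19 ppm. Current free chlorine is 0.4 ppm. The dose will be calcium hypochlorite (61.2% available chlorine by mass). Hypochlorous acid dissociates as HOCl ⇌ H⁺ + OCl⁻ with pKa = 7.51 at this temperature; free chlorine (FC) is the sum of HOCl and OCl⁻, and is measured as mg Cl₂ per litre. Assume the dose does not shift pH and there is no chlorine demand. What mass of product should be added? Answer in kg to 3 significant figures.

5.06 kg

[OCl⁻]/[HOCl] = 10^(pH − pKa) = 10^(7.75 − 7.51) = 1.738; fraction as HOCl = 1/(1 + 1.738) = 0.3653.
Free chlorine required for 2.19 ppm HOCl: 2.19 / 0.3653 = 5.996 ppm.
FC to add: 5.996 − 0.4 = 5.596 mg/L as Cl₂.
Cl₂ equivalent: 5.596 mg/L × 553,000 L = 3094 g.
Product at 61.2% available Cl: 3094 / 0.612 = 5056 g.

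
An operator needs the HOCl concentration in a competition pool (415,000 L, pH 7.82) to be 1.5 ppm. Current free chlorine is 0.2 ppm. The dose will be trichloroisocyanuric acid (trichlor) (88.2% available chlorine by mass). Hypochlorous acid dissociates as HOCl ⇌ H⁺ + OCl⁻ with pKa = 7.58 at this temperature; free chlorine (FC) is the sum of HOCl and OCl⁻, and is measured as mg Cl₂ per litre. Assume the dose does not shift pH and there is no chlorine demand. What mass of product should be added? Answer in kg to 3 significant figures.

1.84 kg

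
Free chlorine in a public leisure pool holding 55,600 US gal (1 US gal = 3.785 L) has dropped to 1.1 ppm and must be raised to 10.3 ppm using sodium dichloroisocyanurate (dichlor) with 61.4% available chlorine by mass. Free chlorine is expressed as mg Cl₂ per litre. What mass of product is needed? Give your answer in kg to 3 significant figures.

3.15 kg

Volume: 55,600 US gal × 3.785 L/gal = 210,446 L.
Chlorine deficit: 10.3 − 1.1 = 9.2 ppm = 9.2 mg/L as Cl₂.
Cl₂ equivalent needed: 9.2 mg/L × 210,446 L = 1,936,000 mg = 1936 g.
Product at 61.4% available chlorine: 1936 / 0.614 = 3153 g.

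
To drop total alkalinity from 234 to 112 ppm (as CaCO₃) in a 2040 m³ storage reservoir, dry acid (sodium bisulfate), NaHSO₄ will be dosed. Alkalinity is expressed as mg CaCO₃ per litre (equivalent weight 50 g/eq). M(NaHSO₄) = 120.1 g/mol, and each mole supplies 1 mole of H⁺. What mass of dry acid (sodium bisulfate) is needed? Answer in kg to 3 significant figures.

598 kg

Volume: 2040 m³ = 2,040,000 L.
Alkalinity to neutralize: (234 − 112) = 122 mg/L as CaCO₃ × 2,040,000 L = 248,900 g as CaCO₃.
Equivalents of H⁺ required: 248,900 ÷ 50 g/eq = 4978 eq = 4978 mol NaHSO₄.
Mass of NaHSO₄: 4978 × 120.1 = 597,800 g.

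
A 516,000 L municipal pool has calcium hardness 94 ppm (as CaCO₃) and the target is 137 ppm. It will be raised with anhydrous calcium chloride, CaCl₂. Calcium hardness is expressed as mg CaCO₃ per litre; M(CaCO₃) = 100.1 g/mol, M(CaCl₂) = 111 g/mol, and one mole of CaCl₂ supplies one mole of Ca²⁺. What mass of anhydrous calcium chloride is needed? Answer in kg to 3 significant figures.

Hardness to add: (137 − 94) = 43 mg/L as CaCO₃ × 516,000 L = 22,190 g as CaCO₃.
Moles of Ca²⁺ (1 mol Ca²⁺ ≡ 1 mol CaCO₃): 22,190 / 100.1 g/mol = 221.7 mol.
Mass of CaCl₂: 221.7 × 111 = 24,600 g.

24.6 kg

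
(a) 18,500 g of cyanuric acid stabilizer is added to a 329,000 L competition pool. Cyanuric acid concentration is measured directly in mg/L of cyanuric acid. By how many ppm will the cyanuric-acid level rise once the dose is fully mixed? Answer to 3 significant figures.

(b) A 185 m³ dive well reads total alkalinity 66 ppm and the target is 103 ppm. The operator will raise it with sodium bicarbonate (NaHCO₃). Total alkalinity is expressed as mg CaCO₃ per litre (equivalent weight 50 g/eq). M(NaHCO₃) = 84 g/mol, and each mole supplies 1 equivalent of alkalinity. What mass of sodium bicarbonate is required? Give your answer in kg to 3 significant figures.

(a) Rise: 18,500 g / 329,000 L × 1000 = 56.23 mg/L.

(b) Volume: 185 m³ = 185,000 L.
(b) Alkalinity to add: (103 − 66) = 37 mg/L as CaCO₃ × 185,000 L = 6845 g as CaCO₃.
(b) Equivalents: 6845 g ÷ 50 g/eq = 136.9 eq.
(b) NaHCO₃ supplies 1 eq per mole → 136.9 mol.
(b) Mass: 136.9 mol × 84 g/mol = 11,500 g.

(a) 56.2 ppm; (b) 11.5 kg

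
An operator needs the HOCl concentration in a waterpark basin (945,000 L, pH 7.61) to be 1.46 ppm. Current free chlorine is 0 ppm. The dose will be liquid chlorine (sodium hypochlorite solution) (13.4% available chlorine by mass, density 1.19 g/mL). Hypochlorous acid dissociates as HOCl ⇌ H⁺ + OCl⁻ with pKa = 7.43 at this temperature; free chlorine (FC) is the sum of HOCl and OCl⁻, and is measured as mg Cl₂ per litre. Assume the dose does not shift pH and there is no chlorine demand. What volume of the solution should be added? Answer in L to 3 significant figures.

21.7 L

[OCl⁻]/[HOCl] = 10^(pH − pKa) = 10^(7.61 − 7.43) = 1.514; fraction as HOCl = 1/(1 + 1.514) = 0.3978.
Free chlorine required for 1.46 ppm HOCl: 1.46 / 0.3978 = 3.67 ppm.
FC to add: 3.67 − 0 = 3.67 mg/L as Cl₂.
Cl₂ equivalent: 3.67 mg/L × 945,000 L = 3468 g.
Product at 13.4% available Cl: 3468 / 0.134 = 25,880 g.
Volume: 25,880 g ÷ 1.19 g/mL = 21,750 mL.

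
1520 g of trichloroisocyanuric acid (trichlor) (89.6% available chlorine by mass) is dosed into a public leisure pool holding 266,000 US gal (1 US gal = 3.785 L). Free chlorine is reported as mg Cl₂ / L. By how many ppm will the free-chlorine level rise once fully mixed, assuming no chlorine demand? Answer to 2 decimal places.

1.35 ppm

Volume: 266,000 US gal × 3.785 L/gal = 1,006,810 L.
Available chlorine delivered: 1520 g × 0.896 = 1362 g as Cl₂.
Concentration rise: 1362 g / 1,006,810 L = 1.353 mg/L = 1.35 ppm.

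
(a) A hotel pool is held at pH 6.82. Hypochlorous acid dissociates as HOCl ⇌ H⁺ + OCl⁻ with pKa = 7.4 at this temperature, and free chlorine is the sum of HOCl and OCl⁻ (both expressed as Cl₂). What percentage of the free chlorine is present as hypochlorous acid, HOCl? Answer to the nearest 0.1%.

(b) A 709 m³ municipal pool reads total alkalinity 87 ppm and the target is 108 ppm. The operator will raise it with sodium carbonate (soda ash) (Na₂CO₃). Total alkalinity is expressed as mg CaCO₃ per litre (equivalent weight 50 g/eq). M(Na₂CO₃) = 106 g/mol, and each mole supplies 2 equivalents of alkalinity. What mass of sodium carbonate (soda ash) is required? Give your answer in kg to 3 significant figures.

(a) 79.2%; (b) 15.8 kg

(a) [OCl⁻]/[HOCl] = 10^(pH − pKa) = 10^(6.82 − 7.4) = 10^-0.58 = 0.263.
(a) Fraction as HOCl = 1 / (1 + 0.263) = 0.7917.

(b) Volume: 709 m³ = 709,000 L.
(b) Alkalinity to add: (108 − 87) = 21 mg/L as CaCO₃ × 709,000 L = 14,890 g as CaCO₃.
(b) Equivalents: 14,890 g ÷ 50 g/eq = 297.8 eq.
(b) Each mole of Na₂CO₃ supplies 2 eq, so 297.8 / 2 = 148.9 mol.
(b) Mass: 148.9 mol × 106 g/mol = 15,780 g.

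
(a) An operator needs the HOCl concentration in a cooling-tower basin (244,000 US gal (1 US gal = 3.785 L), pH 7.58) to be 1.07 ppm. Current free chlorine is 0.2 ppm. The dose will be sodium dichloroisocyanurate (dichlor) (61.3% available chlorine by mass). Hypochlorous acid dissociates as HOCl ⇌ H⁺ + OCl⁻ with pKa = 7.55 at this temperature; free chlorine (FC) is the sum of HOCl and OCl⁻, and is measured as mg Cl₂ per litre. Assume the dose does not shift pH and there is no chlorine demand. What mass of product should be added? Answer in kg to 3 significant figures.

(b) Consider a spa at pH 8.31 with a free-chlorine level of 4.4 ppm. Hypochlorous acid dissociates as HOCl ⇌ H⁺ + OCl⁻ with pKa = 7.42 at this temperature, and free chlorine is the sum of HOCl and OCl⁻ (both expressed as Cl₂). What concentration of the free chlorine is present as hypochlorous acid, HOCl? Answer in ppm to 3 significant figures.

(a) Volume: 244,000 US gal × 3.785 L/gal = 923,540 L.
(a) [OCl⁻]/[HOCl] = 10^(pH − pKa) = 10^(7.58 − 7.55) = 1.072; fraction as HOCl = 1/(1 + 1.072) = 0.4827.
(a) Free chlorine required for 1.07 ppm HOCl: 1.07 / 0.4827 = 2.217 ppm.
(a) FC to add: 2.217 − 0.2 = 2.017 mg/L as Cl₂.
(a) Cl₂ equivalent: 2.017 mg/L × 923,540 L = 1862 g.
(a) Product at 61.3% available Cl: 1862 / 0.613 = 3038 g.

(b) [OCl⁻]/[HOCl] = 10^(pH − pKa) = 10^(8.31 − 7.42) = 10^0.89 = 7.762.
(b) Fraction as HOCl = 1 / (1 + 7.762) = 0.1141.
(b) HOCl = 0.1141 × 4.4 ppm = 0.5021 ppm.

(a) 3.04 kg; (b) 0.502 ppm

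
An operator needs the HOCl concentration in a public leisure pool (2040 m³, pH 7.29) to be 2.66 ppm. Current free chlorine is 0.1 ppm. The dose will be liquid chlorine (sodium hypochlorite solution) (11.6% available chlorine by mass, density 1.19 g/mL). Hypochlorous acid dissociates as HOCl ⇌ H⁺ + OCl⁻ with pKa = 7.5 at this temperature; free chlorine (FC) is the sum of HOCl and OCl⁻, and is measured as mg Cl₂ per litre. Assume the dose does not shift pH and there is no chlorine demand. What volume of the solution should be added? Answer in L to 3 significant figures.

62.1 L

Volume: 2040 m³ = 2,040,000 L.
[OCl⁻]/[HOCl] = 10^(pH − pKa) = 10^(7.29 − 7.5) = 0.6166; fraction as HOCl = 1/(1 + 0.6166) = 0.6186.
Free chlorine required for 2.66 ppm HOCl: 2.66 / 0.6186 = 4.3 ppm.
FC to add: 4.3 − 0.1 = 4.2 mg/L as Cl₂.
Cl₂ equivalent: 4.2 mg/L × 2,040,000 L = 8568 g.
Product at 11.6% available Cl: 8568 / 0.116 = 73,860 g.
Volume: 73,860 g ÷ 1.19 g/mL = 62,070 mL.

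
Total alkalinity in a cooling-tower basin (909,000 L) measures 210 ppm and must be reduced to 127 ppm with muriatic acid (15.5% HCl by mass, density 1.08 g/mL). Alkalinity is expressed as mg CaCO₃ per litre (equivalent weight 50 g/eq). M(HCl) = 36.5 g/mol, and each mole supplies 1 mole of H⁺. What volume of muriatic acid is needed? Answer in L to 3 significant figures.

329 L

Alkalinity to neutralize: (210 − 127) = 83 mg/L as CaCO₃ × 909,000 L = 75,450 g as CaCO₃.
Equivalents of H⁺ required: 75,450 ÷ 50 g/eq = 1509 eq = 1509 mol HCl.
Mass of HCl: 1509 × 36.5 = 55,080 g.
Mass of 15.5% solution: 55,080 / 0.155 = 355,300 g.
Volume: 355,300 g ÷ 1.08 g/mL = 329,000 mL.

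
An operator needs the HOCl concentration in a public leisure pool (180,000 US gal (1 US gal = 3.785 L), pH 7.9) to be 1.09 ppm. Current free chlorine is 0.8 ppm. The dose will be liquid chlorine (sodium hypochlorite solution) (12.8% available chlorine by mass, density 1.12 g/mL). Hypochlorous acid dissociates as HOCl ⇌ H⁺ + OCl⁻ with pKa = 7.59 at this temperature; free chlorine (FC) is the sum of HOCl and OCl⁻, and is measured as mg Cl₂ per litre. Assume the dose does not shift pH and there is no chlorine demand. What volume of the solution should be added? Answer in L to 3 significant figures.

12.0 L

Volume: 180,000 US gal × 3.785 L/gal = 681,300 L.
[OCl⁻]/[HOCl] = 10^(pH − pKa) = 10^(7.9 − 7.59) = 2.042; fraction as HOCl = 1/(1 + 2.042) = 0.3288.
Free chlorine required for 1.09 ppm HOCl: 1.09 / 0.3288 = 3.315 ppm.
FC to add: 3.315 − 0.8 = 2.515 mg/L as Cl₂.
Cl₂ equivalent: 2.515 mg/L × 681,300 L = 1714 g.
Product at 12.8% available Cl: 1714 / 0.128 = 13,390 g.
Volume: 13,390 g ÷ 1.12 g/mL = 11,950 mL.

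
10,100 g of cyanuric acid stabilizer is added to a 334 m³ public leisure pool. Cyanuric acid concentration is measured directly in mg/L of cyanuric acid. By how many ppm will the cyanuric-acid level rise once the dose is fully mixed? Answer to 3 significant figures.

Volume: 334 m³ = 334,000 L.
Rise: 10,100 g / 334,000 L × 1000 = 30.24 mg/L.

30.2 ppm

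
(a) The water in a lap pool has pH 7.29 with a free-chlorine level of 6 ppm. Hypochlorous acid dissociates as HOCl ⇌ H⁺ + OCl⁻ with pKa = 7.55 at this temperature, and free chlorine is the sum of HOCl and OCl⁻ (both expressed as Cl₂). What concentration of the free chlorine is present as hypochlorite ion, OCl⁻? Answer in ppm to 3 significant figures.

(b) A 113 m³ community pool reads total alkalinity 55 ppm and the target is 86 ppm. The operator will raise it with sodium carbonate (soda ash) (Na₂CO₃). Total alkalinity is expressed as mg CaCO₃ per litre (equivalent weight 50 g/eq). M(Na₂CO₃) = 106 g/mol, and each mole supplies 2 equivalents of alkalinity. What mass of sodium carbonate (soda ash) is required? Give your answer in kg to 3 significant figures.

(a) 2.13 ppm; (b) 3.71 kg

(a) [OCl⁻]/[HOCl] = 10^(pH − pKa) = 10^(7.29 − 7.55) = 10^-0.26 = 0.5495.
(a) Fraction as HOCl = 1 / (1 + 0.5495) = 0.6454.
(a) OCl⁻ = (1 − 0.6454) × 6 ppm = 2.128 ppm.

(b) Volume: 113 m³ = 113,000 L.
(b) Alkalinity to add: (86 − 55) = 31 mg/L as CaCO₃ × 113,000 L = 3503 g as CaCO₃.
(b) Equivalents: 3503 g ÷ 50 g/eq = 70.06 eq.
(b) Each mole of Na₂CO₃ supplies 2 eq, so 70.06 / 2 = 35.03 mol.
(b) Mass: 35.03 mol × 106 g/mol = 3713 g.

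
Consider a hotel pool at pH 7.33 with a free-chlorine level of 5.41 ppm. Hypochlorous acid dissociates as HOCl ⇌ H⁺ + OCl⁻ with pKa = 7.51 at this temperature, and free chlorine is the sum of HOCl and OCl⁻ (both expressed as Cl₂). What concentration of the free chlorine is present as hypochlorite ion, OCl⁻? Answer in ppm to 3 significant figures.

[OCl⁻]/[HOCl] = 10^(pH − pKa) = 10^(7.33 − 7.51) = 10^-0.18 = 0.6607.
Fraction as HOCl = 1 / (1 + 0.6607) = 0.6022.
OCl⁻ = (1 − 0.6022) × 5.41 ppm = 2.152 ppm.

2.15 ppm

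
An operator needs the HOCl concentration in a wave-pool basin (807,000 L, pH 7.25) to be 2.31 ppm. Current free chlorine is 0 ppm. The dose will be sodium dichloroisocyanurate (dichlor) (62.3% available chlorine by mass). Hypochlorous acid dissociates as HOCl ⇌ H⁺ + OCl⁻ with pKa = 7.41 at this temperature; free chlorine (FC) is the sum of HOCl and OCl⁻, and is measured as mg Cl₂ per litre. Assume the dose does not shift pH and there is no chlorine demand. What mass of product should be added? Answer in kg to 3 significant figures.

5.06 kg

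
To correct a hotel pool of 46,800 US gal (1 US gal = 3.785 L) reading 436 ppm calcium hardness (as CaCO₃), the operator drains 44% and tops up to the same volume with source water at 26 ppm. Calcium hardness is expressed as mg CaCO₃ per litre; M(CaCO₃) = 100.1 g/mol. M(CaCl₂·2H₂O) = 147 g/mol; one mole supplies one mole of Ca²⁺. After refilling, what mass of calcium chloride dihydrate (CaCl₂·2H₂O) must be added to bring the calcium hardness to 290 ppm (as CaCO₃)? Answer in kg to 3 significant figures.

8.95 kg

Volume: 46,800 US gal × 3.785 L/gal = 177,138 L.
After draining 44% and refilling: 436 × 0.56 + 26 × 0.44 = 255.6 ppm.
Deficit to target: 290 − 255.6 = 34.4 mg/L.
As CaCO₃: 34.4 mg/L × 177,138 L = 6094 g; ÷ 100.1 = 60.87 mol Ca²⁺.
Mass: 60.87 × 147 = 8949 g.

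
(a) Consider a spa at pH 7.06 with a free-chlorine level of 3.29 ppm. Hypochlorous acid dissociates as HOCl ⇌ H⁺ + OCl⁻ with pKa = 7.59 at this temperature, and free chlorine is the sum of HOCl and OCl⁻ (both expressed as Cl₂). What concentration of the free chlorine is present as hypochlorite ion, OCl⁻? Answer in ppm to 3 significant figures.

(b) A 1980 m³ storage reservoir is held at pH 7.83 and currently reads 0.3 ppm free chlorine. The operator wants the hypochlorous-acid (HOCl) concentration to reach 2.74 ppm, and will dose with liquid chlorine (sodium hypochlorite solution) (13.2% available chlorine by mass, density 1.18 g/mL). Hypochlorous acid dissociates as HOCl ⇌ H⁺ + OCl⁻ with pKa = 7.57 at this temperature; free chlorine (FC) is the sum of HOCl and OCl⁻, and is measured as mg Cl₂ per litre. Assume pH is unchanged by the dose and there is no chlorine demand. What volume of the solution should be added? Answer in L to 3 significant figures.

(a) 0.750 ppm; (b) 94.4 L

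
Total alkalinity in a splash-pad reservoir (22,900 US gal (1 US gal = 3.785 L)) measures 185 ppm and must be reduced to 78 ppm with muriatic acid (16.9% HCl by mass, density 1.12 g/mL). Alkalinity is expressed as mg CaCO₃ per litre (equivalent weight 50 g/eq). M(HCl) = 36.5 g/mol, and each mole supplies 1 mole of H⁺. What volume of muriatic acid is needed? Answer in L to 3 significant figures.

35.8 L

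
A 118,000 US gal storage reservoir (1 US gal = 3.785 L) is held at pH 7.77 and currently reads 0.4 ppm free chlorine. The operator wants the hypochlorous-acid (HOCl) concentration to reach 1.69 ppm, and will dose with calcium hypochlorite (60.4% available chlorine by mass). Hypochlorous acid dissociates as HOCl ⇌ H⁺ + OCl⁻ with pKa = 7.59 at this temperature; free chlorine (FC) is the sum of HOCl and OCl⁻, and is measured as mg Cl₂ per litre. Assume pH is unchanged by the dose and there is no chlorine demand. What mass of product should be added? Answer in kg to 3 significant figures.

Volume: 118,000 US gal × 3.785 L/gal = 446,630 L.
[OCl⁻]/[HOCl] = 10^(pH − pKa) = 10^(7.77 − 7.59) = 1.514; fraction as HOCl = 1/(1 + 1.514) = 0.3978.
Free chlorine required for 1.69 ppm HOCl: 1.69 / 0.3978 = 4.248 ppm.
FC to add: 4.248 − 0.4 = 3.848 mg/L as Cl₂.
Cl₂ equivalent: 3.848 mg/L × 446,630 L = 1719 g.
Product at 60.4% available Cl: 1719 / 0.604 = 2845 g.

2.85 kg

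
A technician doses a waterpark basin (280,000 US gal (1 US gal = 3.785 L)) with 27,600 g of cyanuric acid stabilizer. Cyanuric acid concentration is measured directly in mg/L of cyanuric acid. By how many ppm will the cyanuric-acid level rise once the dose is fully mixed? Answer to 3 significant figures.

Volume: 280,000 US gal × 3.785 L/gal = 1,059,800 L.
Rise: 27,600 g / 1,059,800 L × 1000 = 26.04 mg/L.

26.0 ppm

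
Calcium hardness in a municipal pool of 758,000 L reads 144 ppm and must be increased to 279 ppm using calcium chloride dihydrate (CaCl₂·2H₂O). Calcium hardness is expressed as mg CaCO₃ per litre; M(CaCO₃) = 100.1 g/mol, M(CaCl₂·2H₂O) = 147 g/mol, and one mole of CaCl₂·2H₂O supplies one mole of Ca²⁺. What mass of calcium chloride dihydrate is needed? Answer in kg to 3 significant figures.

Hardness to add: (279 − 144) = 135 mg/L as CaCO₃ × 758,000 L = 102,300 g as CaCO₃.
Moles of Ca²⁺ (1 mol Ca²⁺ ≡ 1 mol CaCO₃): 102,300 / 100.1 g/mol = 1022 mol.
Mass of CaCl₂·2H₂O: 1022 × 147 = 150,300 g.

150 kg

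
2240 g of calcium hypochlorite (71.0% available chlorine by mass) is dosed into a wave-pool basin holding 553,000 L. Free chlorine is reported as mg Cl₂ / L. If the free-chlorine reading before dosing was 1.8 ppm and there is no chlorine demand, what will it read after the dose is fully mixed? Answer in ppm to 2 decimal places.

4.68 ppm

Available chlorine delivered: 2240 g × 0.71 = 1590 g as Cl₂.
Concentration rise: 1590 g / 553,000 L = 2.876 mg/L = 2.88 ppm.
Final FC: 1.8 + 2.88 = 4.68 ppm.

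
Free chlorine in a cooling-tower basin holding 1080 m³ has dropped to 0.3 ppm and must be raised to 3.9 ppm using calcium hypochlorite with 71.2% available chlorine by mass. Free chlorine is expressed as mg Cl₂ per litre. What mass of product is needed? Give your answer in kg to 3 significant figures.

Volume: 1080 m³ = 1,080,000 L.
Chlorine deficit: 3.9 − 0.3 = 3.6 ppm = 3.6 mg/L as Cl₂.
Cl₂ equivalent needed: 3.6 mg/L × 1,080,000 L = 3,888,000 mg = 3888 g.
Product at 71.2% available chlorine: 3888 / 0.712 = 5461 g.

5.46 kg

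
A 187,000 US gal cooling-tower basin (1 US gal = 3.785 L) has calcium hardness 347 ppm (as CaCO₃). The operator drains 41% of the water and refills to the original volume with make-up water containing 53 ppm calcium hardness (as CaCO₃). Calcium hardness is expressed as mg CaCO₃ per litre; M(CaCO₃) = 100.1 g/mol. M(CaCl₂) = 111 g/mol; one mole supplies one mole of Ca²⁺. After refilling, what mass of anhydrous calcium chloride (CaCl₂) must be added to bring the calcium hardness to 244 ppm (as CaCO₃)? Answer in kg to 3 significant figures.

Volume: 187,000 US gal × 3.785 L/gal = 707,795 L.
After draining 41% and refilling: 347 × 0.59 + 53 × 0.41 = 226.46 ppm.
Deficit to target: 244 − 226.46 = 17.54 mg/L.
As CaCO₃: 17.54 mg/L × 707,795 L = 12,410 g; ÷ 100.1 = 124 mol Ca²⁺.
Mass: 124 × 111 = 13,770 g.

13.8 kg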